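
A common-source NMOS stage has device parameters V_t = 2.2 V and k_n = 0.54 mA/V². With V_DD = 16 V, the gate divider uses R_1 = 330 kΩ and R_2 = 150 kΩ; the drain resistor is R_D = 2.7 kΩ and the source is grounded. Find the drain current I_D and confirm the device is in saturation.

V_G = V_DD·R_2/(R_1+R_2) = 16×150/480 = 5 V. With the source grounded, V_GS = V_G = 5 V.
Assume saturation: I_D = (k_n/2)(V_GS − V_t)² = (0.54/2)×(5 − 2.2)² = 0.27×2.8² = 2.12 mA.
V_DS = V_DD − I_D·R_D = 16 − 2.12×2.7 = 10.3 V.
Saturation requires V_DS ≥ V_GS − V_t = 2.8 V; 10.3 ≥ 2.8 ✓.

I_D ≈ 2.1 mA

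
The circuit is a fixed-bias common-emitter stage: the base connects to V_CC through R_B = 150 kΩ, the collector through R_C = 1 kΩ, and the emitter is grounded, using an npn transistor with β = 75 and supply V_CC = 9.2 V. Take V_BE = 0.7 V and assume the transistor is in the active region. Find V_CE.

V_CE ≈ 4.9 V

Base loop: V_CC = I_B·R_B + V_BE, so I_B = (9.2 − 0.7)/150 kΩ = 0.0567 mA.
In the active region I_C = β·I_B = 75 × 0.0567 = 4.25 mA.
Collector loop: V_CE = V_CC − I_C·R_C = 9.2 − 4.25×1 = 4.95 V.
Since V_CE = 4.95 V > V_CE(sat) ≈ 0.2 V, the transistor is in the active region as assumed.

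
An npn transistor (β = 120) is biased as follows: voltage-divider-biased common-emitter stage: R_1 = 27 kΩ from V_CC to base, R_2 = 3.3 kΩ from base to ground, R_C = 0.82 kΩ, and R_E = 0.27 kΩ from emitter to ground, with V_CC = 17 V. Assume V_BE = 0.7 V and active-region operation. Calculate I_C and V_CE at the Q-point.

Thevenize the base divider: V_Th = V_CC·R_2/(R_1+R_2) = 17×3.3/30.3 = 1.85 V, R_Th = R_1‖R_2 = 2.94 kΩ.
Base-emitter loop: V_Th = I_B·R_Th + V_BE + (β+1)I_B·R_E, so I_B = (1.85 − 0.7) / (2.94 + 121×0.27) = 0.0323 mA.
I_C = β·I_B = 120×0.0323 = 3.88 mA, and I_E = (β+1)I_B = 3.91 mA.
V_CE = V_CC − I_C·R_C − I_E·R_E = 17 − 3.88×0.82 − 3.91×0.27 = 12.8 V.
V_CE = 12.8 V > 0.2 V confirms active-region operation.

I_C ≈ 3.9 mA, V_CE ≈ 13 V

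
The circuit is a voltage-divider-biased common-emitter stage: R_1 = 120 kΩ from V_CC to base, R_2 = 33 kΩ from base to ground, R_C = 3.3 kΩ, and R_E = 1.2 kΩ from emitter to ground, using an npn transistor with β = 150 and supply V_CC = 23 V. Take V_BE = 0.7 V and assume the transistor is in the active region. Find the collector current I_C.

Thevenize the base divider: V_Th = V_CC·R_2/(R_1+R_2) = 23×33/153 = 4.96 V, R_Th = R_1‖R_2 = 25.9 kΩ.
Base-emitter loop: V_Th = I_B·R_Th + V_BE + (β+1)I_B·R_E, so I_B = (4.96 − 0.7) / (25.9 + 151×1.2) = 0.0206 mA.
I_C = β·I_B = 150×0.0206 = 3.09 mA, and I_E = (β+1)I_B = 3.11 mA.
V_CE = V_CC − I_C·R_C − I_E·R_E = 23 − 3.09×3.3 − 3.11×1.2 = 9.09 V.
V_CE = 9.09 V > 0.2 V confirms active-region operation.

I_C ≈ 3.1 mA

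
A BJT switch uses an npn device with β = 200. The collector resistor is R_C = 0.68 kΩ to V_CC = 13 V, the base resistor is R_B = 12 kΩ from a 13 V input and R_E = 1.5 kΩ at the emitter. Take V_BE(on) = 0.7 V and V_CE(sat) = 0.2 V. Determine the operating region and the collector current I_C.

saturation; I_C ≈ 5.7 mA

Assume active: I_B = (13 − 0.7)/(12 + 201×1.5) = 0.0392 mA, I_C = β·I_B = 7.85 mA.
Then V_CE = 13 − 7.85×0.68 − 7.89×1.5 = -4.17 V < 0.2 V — the active assumption fails.
Re-solve with V_CE = 0.2 V. KCL at the emitter: V_E/R_E = (V_BB−0.7−V_E)/R_B + (V_CC−0.2−V_E)/R_C, giving V_E = 8.94 V.
I_C = (V_CC − 0.2 − V_E)/R_C = (12.8 − 8.94)/0.68 = 5.68 mA.
Check: I_B = (12.3 − 8.94)/12 = 0.28 mA, and β·I_B = 56 mA > I_C, confirming saturation.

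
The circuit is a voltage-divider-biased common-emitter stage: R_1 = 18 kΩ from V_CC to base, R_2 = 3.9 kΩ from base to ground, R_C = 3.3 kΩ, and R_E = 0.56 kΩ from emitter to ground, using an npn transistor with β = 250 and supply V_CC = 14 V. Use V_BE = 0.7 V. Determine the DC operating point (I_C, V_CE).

Thevenize the base divider: V_Th = V_CC·R_2/(R_1+R_2) = 14×3.9/21.9 = 2.49 V, R_Th = R_1‖R_2 = 3.21 kΩ.
Base-emitter loop: V_Th = I_B·R_Th + V_BE + (β+1)I_B·R_E, so I_B = (2.49 − 0.7) / (3.21 + 251×0.56) = 0.0125 mA.
I_C = β·I_B = 250×0.0125 = 3.12 mA, and I_E = (β+1)I_B = 3.13 mA.
V_CE = V_CC − I_C·R_C − I_E·R_E = 14 − 3.12×3.3 − 3.13×0.56 = 1.96 V.
V_CE = 1.96 V > 0.2 V confirms active-region operation.

I_C ≈ 3.1 mA, V_CE ≈ 2 V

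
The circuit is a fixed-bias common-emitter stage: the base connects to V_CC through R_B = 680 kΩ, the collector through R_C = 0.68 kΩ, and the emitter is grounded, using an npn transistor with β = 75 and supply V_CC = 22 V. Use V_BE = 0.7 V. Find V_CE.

V_CE ≈ 20 V

Base loop: V_CC = I_B·R_B + V_BE, so I_B = (22 − 0.7)/680 kΩ = 0.0313 mA.
In the active region I_C = β·I_B = 75 × 0.0313 = 2.35 mA.
Collector loop: V_CE = V_CC − I_C·R_C = 22 − 2.35×0.68 = 20.4 V.
Since V_CE = 20.4 V > V_CE(sat) ≈ 0.2 V, the transistor is in the active region as assumed.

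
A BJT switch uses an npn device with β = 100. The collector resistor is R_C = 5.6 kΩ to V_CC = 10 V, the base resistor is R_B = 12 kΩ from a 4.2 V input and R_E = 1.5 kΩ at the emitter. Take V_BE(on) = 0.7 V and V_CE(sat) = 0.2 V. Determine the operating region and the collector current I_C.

Assume active: I_B = (4.2 − 0.7)/(12 + 101×1.5) = 0.0214 mA, I_C = β·I_B = 2.14 mA.
Then V_CE = 10 − 2.14×5.6 − 2.16×1.5 = -5.23 V < 0.2 V — the active assumption fails.
Re-solve with V_CE = 0.2 V. KCL at the emitter: V_E/R_E = (V_BB−0.7−V_E)/R_B + (V_CC−0.2−V_E)/R_C, giving V_E = 2.2 V.
I_C = (V_CC − 0.2 − V_E)/R_C = (9.8 − 2.2)/5.6 = 1.36 mA.
Check: I_B = (3.5 − 2.2)/12 = 0.108 mA, and β·I_B = 10.8 mA > I_C, confirming saturation.

saturation; I_C ≈ 1.4 mA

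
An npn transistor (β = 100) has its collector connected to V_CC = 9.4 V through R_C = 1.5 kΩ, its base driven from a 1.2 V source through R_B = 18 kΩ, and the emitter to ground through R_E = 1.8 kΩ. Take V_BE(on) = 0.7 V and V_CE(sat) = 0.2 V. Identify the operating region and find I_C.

Assume active. Base-emitter loop: I_B = (V_BB − V_BE)/(R_B + (β+1)R_E) = (1.2 − 0.7)/(18 + 101×1.8) = 0.0025 mA.
I_C = β·I_B = 100×0.0025 = 0.25 mA.
V_CE = V_CC − I_C·R_C − I_E·R_E = 9.4 − 0.25×1.5 − 0.253×1.8 = 8.57 V > V_CE(sat), so the active-region assumption holds.

active; I_C ≈ 0.25 mA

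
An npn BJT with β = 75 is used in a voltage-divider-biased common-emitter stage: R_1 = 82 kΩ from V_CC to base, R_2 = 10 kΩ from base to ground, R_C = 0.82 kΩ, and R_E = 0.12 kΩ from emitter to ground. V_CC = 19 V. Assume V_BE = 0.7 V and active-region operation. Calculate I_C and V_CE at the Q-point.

Thevenize the base divider: V_Th = V_CC·R_2/(R_1+R_2) = 19×10/92 = 2.07 V, R_Th = R_1‖R_2 = 8.91 kΩ.
Base-emitter loop: V_Th = I_B·R_Th + V_BE + (β+1)I_B·R_E, so I_B = (2.07 − 0.7) / (8.91 + 76×0.12) = 0.0757 mA.
I_C = β·I_B = 75×0.0757 = 5.68 mA, and I_E = (β+1)I_B = 5.75 mA.
V_CE = V_CC − I_C·R_C − I_E·R_E = 19 − 5.68×0.82 − 5.75×0.12 = 13.7 V.
V_CE = 13.7 V > 0.2 V confirms active-region operation.

I_C ≈ 5.7 mA, V_CE ≈ 14 V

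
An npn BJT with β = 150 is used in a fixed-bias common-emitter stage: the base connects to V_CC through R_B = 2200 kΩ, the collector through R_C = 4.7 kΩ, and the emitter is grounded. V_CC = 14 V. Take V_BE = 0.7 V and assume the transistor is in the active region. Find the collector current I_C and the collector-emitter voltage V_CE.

I_C ≈ 0.91 mA, V_CE ≈ 9.7 V

Base loop: V_CC = I_B·R_B + V_BE, so I_B = (14 − 0.7)/2200 kΩ = 0.00605 mA.
In the active region I_C = β·I_B = 150 × 0.00605 = 0.907 mA.
Collector loop: V_CE = V_CC − I_C·R_C = 14 − 0.907×4.7 = 9.74 V.
Since V_CE = 9.74 V > V_CE(sat) ≈ 0.2 V, the transistor is in the active region as assumed.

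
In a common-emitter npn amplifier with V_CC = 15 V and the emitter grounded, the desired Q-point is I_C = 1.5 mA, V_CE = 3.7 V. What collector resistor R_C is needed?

Collector loop: V_CC = I_C·R_C + V_CE.
R_C = (V_CC − V_CE)/I_C = (15 − 3.7)/1.5 = 7.53 kΩ.

R_C ≈ 7.5 kΩ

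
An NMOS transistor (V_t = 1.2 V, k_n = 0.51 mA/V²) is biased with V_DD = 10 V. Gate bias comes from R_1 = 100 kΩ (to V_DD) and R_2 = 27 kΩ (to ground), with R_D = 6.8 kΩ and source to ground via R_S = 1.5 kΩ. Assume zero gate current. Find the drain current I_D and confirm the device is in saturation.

I_D ≈ 0.13 mA

V_G = V_DD·R_2/(R_1+R_2) = 10×27/127 = 2.13 V.
Assume saturation: I_D = (k_n/2)(V_GS − V_t)² with V_GS = V_G − I_D·R_S = 2.13 − 1.5·I_D.
Substituting gives 0.574·I_D² − 1.71·I_D + 0.219 = 0, with roots I_D = 0.134 or 2.84 mA.
The root I_D = 2.84 mA gives V_GS = -2.14 V ≤ V_t, so take I_D = 0.134 mA.
Then V_GS = 1.92 V and V_DS = V_DD − I_D(R_D+R_S) = 10 − 0.134×8.3 = 8.89 V.
Saturation requires V_DS ≥ V_GS − V_t = 0.725 V; 8.89 ≥ 0.725 ✓.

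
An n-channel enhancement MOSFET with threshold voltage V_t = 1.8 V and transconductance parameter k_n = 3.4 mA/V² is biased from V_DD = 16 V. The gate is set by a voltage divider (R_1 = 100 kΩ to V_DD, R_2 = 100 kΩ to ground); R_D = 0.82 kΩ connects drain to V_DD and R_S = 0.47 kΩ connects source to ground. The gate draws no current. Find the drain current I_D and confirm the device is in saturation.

V_G = V_DD·R_2/(R_1+R_2) = 16×100/200 = 8 V.
Assume saturation: I_D = (k_n/2)(V_GS − V_t)² with V_GS = V_G − I_D·R_S = 8 − 0.47·I_D.
Substituting gives 0.376·I_D² − 10.9·I_D + 65.3 = 0, with roots I_D = 8.45 or 20.6 mA.
The root I_D = 20.6 mA gives V_GS = -1.68 V ≤ V_t, so take I_D = 8.45 mA.
Then V_GS = 4.03 V and V_DS = V_DD − I_D(R_D+R_S) = 16 − 8.45×1.29 = 5.1 V.
Saturation requires V_DS ≥ V_GS − V_t = 2.23 V; 5.1 ≥ 2.23 ✓.

I_D ≈ 8.4 mA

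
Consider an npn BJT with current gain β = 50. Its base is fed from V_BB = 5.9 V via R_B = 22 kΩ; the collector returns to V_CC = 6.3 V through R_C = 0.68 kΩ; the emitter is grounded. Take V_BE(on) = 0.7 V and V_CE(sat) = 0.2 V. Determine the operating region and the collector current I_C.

Assume active: I_B = (5.9 − 0.7)/22 = 0.236 mA, giving I_C = β·I_B = 11.8 mA.
But then V_CE = 6.3 − 11.8×0.68 = -1.74 V < V_CE(sat) = 0.2 V — impossible in the active region.
So the transistor is saturated. With V_CE = 0.2 V, I_C = (V_CC − 0.2)/R_C = 6.1/0.68 = 8.97 mA.
Check: β·I_B = 11.8 mA > I_C = 8.97 mA, confirming saturation.

saturation; I_C ≈ 9 mA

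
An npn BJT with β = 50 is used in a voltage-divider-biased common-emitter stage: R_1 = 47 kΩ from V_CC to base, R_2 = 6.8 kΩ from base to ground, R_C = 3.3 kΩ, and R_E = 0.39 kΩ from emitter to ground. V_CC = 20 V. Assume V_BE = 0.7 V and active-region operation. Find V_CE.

V_CE ≈ 6.9 V

Thevenize the base divider: V_Th = V_CC·R_2/(R_1+R_2) = 20×6.8/53.8 = 2.53 V, R_Th = R_1‖R_2 = 5.94 kΩ.
Base-emitter loop: V_Th = I_B·R_Th + V_BE + (β+1)I_B·R_E, so I_B = (2.53 − 0.7) / (5.94 + 51×0.39) = 0.0708 mA.
I_C = β·I_B = 50×0.0708 = 3.54 mA, and I_E = (β+1)I_B = 3.61 mA.
V_CE = V_CC − I_C·R_C − I_E·R_E = 20 − 3.54×3.3 − 3.61×0.39 = 6.92 V.
V_CE = 6.92 V > 0.2 V confirms active-region operation.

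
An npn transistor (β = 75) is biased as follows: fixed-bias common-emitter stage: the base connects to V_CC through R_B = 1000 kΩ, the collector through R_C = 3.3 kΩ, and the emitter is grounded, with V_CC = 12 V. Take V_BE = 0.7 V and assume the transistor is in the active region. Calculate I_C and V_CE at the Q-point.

I_C ≈ 0.85 mA, V_CE ≈ 9.2 V

Base loop: V_CC = I_B·R_B + V_BE, so I_B = (12 − 0.7)/1000 kΩ = 0.0113 mA.
In the active region I_C = β·I_B = 75 × 0.0113 = 0.848 mA.
Collector loop: V_CE = V_CC − I_C·R_C = 12 − 0.848×3.3 = 9.2 V.
Since V_CE = 9.2 V > V_CE(sat) ≈ 0.2 V, the transistor is in the active region as assumed.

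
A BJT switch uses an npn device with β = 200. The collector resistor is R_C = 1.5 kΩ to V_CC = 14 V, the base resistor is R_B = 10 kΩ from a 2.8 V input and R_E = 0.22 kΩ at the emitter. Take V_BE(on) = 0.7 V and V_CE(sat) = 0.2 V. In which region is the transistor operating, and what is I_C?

Assume active. Base-emitter loop: I_B = (V_BB − V_BE)/(R_B + (β+1)R_E) = (2.8 − 0.7)/(10 + 201×0.22) = 0.0387 mA.
I_C = β·I_B = 200×0.0387 = 7.75 mA.
V_CE = V_CC − I_C·R_C − I_E·R_E = 14 − 7.75×1.5 − 7.78×0.22 = 0.668 V > V_CE(sat), so the active-region assumption holds.

active; I_C ≈ 7.7 mA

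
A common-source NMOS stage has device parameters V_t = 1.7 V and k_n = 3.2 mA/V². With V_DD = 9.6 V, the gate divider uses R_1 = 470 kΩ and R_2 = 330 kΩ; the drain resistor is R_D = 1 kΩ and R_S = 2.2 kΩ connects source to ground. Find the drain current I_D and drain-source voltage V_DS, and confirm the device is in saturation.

I_D ≈ 0.72 mA, V_DS ≈ 7.3 V

V_G = V_DD·R_2/(R_1+R_2) = 9.6×330/800 = 3.96 V.
Assume saturation: I_D = (k_n/2)(V_GS − V_t)² with V_GS = V_G − I_D·R_S = 3.96 − 2.2·I_D.
Substituting gives 7.74·I_D² − 16.9·I_D + 8.17 = 0, with roots I_D = 0.722 or 1.46 mA.
The root I_D = 1.46 mA gives V_GS = 0.744 V ≤ V_t, so take I_D = 0.722 mA.
Then V_GS = 2.37 V and V_DS = V_DD − I_D(R_D+R_S) = 9.6 − 0.722×3.2 = 7.29 V.
Saturation requires V_DS ≥ V_GS − V_t = 0.672 V; 7.29 ≥ 0.672 ✓.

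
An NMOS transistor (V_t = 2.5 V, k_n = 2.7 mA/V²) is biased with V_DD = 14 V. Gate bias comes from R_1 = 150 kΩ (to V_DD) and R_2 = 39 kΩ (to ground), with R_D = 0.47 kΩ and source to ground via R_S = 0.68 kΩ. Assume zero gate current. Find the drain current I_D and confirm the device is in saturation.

I_D ≈ 0.12 mA

V_G = V_DD·R_2/(R_1+R_2) = 14×39/189 = 2.89 V.
Assume saturation: I_D = (k_n/2)(V_GS − V_t)² with V_GS = V_G − I_D·R_S = 2.89 − 0.68·I_D.
Substituting gives 0.624·I_D² − 1.71·I_D + 0.204 = 0, with roots I_D = 0.125 or 2.62 mA.
The root I_D = 2.62 mA gives V_GS = 1.11 V ≤ V_t, so take I_D = 0.125 mA.
Then V_GS = 2.8 V and V_DS = V_DD − I_D(R_D+R_S) = 14 − 0.125×1.15 = 13.9 V.
Saturation requires V_DS ≥ V_GS − V_t = 0.304 V; 13.9 ≥ 0.304 ✓.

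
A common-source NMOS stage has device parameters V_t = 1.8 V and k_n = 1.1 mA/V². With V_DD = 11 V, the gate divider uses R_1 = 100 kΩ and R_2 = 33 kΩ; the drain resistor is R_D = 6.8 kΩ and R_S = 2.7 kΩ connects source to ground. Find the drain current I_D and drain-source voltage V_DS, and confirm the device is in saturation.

I_D ≈ 0.15 mA, V_DS ≈ 9.6 V

V_G = V_DD·R_2/(R_1+R_2) = 11×33/133 = 2.73 V.
Assume saturation: I_D = (k_n/2)(V_GS − V_t)² with V_GS = V_G − I_D·R_S = 2.73 − 2.7·I_D.
Substituting gives 4.01·I_D² − 3.76·I_D + 0.475 = 0, with roots I_D = 0.15 or 0.787 mA.
The root I_D = 0.787 mA gives V_GS = 0.604 V ≤ V_t, so take I_D = 0.15 mA.
Then V_GS = 2.32 V and V_DS = V_DD − I_D(R_D+R_S) = 11 − 0.15×9.5 = 9.57 V.
Saturation requires V_DS ≥ V_GS − V_t = 0.523 V; 9.57 ≥ 0.523 ✓.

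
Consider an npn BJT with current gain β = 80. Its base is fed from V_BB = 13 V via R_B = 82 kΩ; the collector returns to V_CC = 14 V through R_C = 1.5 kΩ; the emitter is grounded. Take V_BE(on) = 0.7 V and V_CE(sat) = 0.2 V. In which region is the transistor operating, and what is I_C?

Assume active: I_B = (13 − 0.7)/82 = 0.15 mA, giving I_C = β·I_B = 12 mA.
But then V_CE = 14 − 12×1.5 = -4 V < V_CE(sat) = 0.2 V — impossible in the active region.
So the transistor is saturated. With V_CE = 0.2 V, I_C = (V_CC − 0.2)/R_C = 13.8/1.5 = 9.2 mA.
Check: β·I_B = 12 mA > I_C = 9.2 mA, confirming saturation.

saturation; I_C ≈ 9.2 mA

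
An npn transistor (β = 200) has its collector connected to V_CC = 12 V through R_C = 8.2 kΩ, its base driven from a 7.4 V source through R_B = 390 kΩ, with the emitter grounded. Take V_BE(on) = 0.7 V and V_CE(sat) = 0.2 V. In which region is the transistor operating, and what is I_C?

Assume active: I_B = (7.4 − 0.7)/390 = 0.0172 mA, giving I_C = β·I_B = 3.44 mA.
But then V_CE = 12 − 3.44×8.2 = -16.2 V < V_CE(sat) = 0.2 V — impossible in the active region.
So the transistor is saturated. With V_CE = 0.2 V, I_C = (V_CC − 0.2)/R_C = 11.8/8.2 = 1.44 mA.
Check: β·I_B = 3.44 mA > I_C = 1.44 mA, confirming saturation.

saturation; I_C ≈ 1.4 mA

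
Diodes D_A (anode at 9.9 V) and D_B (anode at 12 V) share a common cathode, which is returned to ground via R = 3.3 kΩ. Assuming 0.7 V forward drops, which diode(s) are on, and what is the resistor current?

Assume both conduct. Then node N would need to be at both 9.9−0.7 = 9.2 V and 12−0.7 = 11.3 V, which is impossible.
Assume only D_B conducts: V_N = 12 − 0.7 = 11.3 V, so I_R = 11.3/3.3 = 3.42 mA.
Check D_A: its anode-to-cathode voltage is 9.9 − 11.3 = -1.4 V < 0.7 V, so it is off. The assumption is consistent.

Only D_B conducts; I_R ≈ 3.4 mA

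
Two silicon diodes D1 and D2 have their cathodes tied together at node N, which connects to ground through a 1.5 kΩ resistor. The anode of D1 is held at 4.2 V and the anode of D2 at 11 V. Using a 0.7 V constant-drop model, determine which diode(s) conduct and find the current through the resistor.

Only D2 conducts; I_R ≈ 6.9 mA

Assume both conduct. Then node N would need to be at both 4.2−0.7 = 3.5 V and 11−0.7 = 10.3 V, which is impossible.
Assume only D2 conducts: V_N = 11 − 0.7 = 10.3 V, so I_R = 10.3/1.5 = 6.87 mA.
Check D1: its anode-to-cathode voltage is 4.2 − 10.3 = -6.1 V < 0.7 V, so it is off. The assumption is consistent.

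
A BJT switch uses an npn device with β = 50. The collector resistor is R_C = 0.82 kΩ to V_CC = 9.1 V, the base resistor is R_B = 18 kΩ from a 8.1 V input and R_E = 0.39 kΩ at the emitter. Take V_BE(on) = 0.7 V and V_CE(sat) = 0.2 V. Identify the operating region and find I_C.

saturation; I_C ≈ 7.3 mA

Assume active: I_B = (8.1 − 0.7)/(18 + 51×0.39) = 0.195 mA, I_C = β·I_B = 9.77 mA.
Then V_CE = 9.1 − 9.77×0.82 − 9.96×0.39 = -2.79 V < 0.2 V — the active assumption fails.
Re-solve with V_CE = 0.2 V. KCL at the emitter: V_E/R_E = (V_BB−0.7−V_E)/R_B + (V_CC−0.2−V_E)/R_C, giving V_E = 2.93 V.
I_C = (V_CC − 0.2 − V_E)/R_C = (8.9 − 2.93)/0.82 = 7.28 mA.
Check: I_B = (7.4 − 2.93)/18 = 0.248 mA, and β·I_B = 12.4 mA > I_C, confirming saturation.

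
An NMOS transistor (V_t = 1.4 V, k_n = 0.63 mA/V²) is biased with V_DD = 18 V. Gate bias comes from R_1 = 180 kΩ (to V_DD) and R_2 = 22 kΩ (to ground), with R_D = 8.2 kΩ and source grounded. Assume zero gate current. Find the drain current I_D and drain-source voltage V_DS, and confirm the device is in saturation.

I_D ≈ 0.099 mA, V_DS ≈ 17 V

V_G = V_DD·R_2/(R_1+R_2) = 18×22/202 = 1.96 V. With the source grounded, V_GS = V_G = 1.96 V.
Assume saturation: I_D = (k_n/2)(V_GS − V_t)² = (0.63/2)×(1.96 − 1.4)² = 0.315×0.56² = 0.0989 mA.
V_DS = V_DD − I_D·R_D = 18 − 0.0989×8.2 = 17.2 V.
Saturation requires V_DS ≥ V_GS − V_t = 0.56 V; 17.2 ≥ 0.56 ✓.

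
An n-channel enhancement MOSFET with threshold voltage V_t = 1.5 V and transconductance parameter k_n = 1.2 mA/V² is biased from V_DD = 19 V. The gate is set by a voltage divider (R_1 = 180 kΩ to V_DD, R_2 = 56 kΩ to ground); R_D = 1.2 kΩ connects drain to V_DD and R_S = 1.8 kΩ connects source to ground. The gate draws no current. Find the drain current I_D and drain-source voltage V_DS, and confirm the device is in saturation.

I_D ≈ 0.97 mA, V_DS ≈ 16 V

V_G = V_DD·R_2/(R_1+R_2) = 19×56/236 = 4.51 V.
Assume saturation: I_D = (k_n/2)(V_GS − V_t)² with V_GS = V_G − I_D·R_S = 4.51 − 1.8·I_D.
Substituting gives 1.94·I_D² − 7.5·I_D + 5.43 = 0, with roots I_D = 0.966 or 2.89 mA.
The root I_D = 2.89 mA gives V_GS = -0.695 V ≤ V_t, so take I_D = 0.966 mA.
Then V_GS = 2.77 V and V_DS = V_DD − I_D(R_D+R_S) = 19 − 0.966×3 = 16.1 V.
Saturation requires V_DS ≥ V_GS − V_t = 1.27 V; 16.1 ≥ 1.27 ✓.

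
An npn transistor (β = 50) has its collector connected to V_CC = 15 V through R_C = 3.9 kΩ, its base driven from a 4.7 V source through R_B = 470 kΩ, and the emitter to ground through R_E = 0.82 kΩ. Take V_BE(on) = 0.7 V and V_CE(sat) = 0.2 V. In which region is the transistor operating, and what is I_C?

active; I_C ≈ 0.39 mA

Assume active. Base-emitter loop: I_B = (V_BB − V_BE)/(R_B + (β+1)R_E) = (4.7 − 0.7)/(470 + 51×0.82) = 0.00782 mA.
I_C = β·I_B = 50×0.00782 = 0.391 mA.
V_CE = V_CC − I_C·R_C − I_E·R_E = 15 − 0.391×3.9 − 0.399×0.82 = 13.1 V > V_CE(sat), so the active-region assumption holds.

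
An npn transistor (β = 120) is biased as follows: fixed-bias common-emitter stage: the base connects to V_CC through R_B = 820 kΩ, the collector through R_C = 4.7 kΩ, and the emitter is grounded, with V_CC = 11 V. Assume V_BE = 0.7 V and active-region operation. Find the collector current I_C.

Base loop: V_CC = I_B·R_B + V_BE, so I_B = (11 − 0.7)/820 kΩ = 0.0126 mA.
In the active region I_C = β·I_B = 120 × 0.0126 = 1.51 mA.
Collector loop: V_CE = V_CC − I_C·R_C = 11 − 1.51×4.7 = 3.92 V.
Since V_CE = 3.92 V > V_CE(sat) ≈ 0.2 V, the transistor is in the active region as assumed.

I_C ≈ 1.5 mA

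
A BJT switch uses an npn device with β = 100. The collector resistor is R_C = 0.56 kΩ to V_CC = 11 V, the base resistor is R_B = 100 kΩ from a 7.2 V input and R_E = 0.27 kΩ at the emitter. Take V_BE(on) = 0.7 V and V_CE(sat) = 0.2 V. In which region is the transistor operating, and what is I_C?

active; I_C ≈ 5.1 mA

Assume active. Base-emitter loop: I_B = (V_BB − V_BE)/(R_B + (β+1)R_E) = (7.2 − 0.7)/(100 + 101×0.27) = 0.0511 mA.
I_C = β·I_B = 100×0.0511 = 5.11 mA.
V_CE = V_CC − I_C·R_C − I_E·R_E = 11 − 5.11×0.56 − 5.16×0.27 = 6.75 V > V_CE(sat), so the active-region assumption holds.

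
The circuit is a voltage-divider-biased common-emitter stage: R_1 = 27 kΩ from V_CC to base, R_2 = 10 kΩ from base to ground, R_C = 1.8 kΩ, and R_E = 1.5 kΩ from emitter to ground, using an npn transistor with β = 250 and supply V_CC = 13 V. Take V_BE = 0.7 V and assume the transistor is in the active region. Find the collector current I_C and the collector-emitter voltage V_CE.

Thevenize the base divider: V_Th = V_CC·R_2/(R_1+R_2) = 13×10/37 = 3.51 V, R_Th = R_1‖R_2 = 7.3 kΩ.
Base-emitter loop: V_Th = I_B·R_Th + V_BE + (β+1)I_B·R_E, so I_B = (3.51 − 0.7) / (7.3 + 251×1.5) = 0.00733 mA.
I_C = β·I_B = 250×0.00733 = 1.83 mA, and I_E = (β+1)I_B = 1.84 mA.
V_CE = V_CC − I_C·R_C − I_E·R_E = 13 − 1.83×1.8 − 1.84×1.5 = 6.94 V.
V_CE = 6.94 V > 0.2 V confirms active-region operation.

I_C ≈ 1.8 mA, V_CE ≈ 6.9 V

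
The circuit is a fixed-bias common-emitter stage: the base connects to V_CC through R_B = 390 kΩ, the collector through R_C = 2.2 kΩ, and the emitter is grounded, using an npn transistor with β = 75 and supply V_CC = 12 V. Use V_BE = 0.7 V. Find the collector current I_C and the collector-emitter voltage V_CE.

Base loop: V_CC = I_B·R_B + V_BE, so I_B = (12 − 0.7)/390 kΩ = 0.029 mA.
In the active region I_C = β·I_B = 75 × 0.029 = 2.17 mA.
Collector loop: V_CE = V_CC − I_C·R_C = 12 − 2.17×2.2 = 7.22 V.
Since V_CE = 7.22 V > V_CE(sat) ≈ 0.2 V, the transistor is in the active region as assumed.

I_C ≈ 2.2 mA, V_CE ≈ 7.2 V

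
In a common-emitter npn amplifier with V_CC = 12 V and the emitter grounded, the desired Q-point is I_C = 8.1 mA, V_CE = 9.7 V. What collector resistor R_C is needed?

R_C ≈ 0.28 kΩ

Collector loop: V_CC = I_C·R_C + V_CE.
R_C = (V_CC − V_CE)/I_C = (12 − 9.7)/8.1 = 0.284 kΩ.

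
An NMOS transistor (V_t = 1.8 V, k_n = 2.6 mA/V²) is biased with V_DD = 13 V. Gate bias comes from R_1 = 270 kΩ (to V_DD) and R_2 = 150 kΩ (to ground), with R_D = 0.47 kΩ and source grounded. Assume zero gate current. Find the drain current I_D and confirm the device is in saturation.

V_G = V_DD·R_2/(R_1+R_2) = 13×150/420 = 4.64 V. With the source grounded, V_GS = V_G = 4.64 V.
Assume saturation: I_D = (k_n/2)(V_GS − V_t)² = (2.6/2)×(4.64 − 1.8)² = 1.3×2.84² = 10.5 mA.
V_DS = V_DD − I_D·R_D = 13 − 10.5×0.47 = 8.06 V.
Saturation requires V_DS ≥ V_GS − V_t = 2.84 V; 8.06 ≥ 2.84 ✓.

I_D ≈ 11 mA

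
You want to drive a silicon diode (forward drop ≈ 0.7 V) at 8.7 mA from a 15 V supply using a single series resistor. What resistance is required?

The resistor drops V_S − V_D = 15 − 0.7 = 14.3 V at 8.7 mA.
R = 14.3 V / 8.7 mA = 1.64 kΩ.

R ≈ 1.6 kΩ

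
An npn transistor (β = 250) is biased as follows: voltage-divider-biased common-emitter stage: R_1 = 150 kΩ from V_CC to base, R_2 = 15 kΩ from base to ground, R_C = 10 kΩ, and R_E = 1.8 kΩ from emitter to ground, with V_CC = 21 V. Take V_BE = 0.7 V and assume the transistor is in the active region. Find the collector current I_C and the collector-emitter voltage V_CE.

I_C ≈ 0.65 mA, V_CE ≈ 13 V

Thevenize the base divider: V_Th = V_CC·R_2/(R_1+R_2) = 21×15/165 = 1.91 V, R_Th = R_1‖R_2 = 13.6 kΩ.
Base-emitter loop: V_Th = I_B·R_Th + V_BE + (β+1)I_B·R_E, so I_B = (1.91 − 0.7) / (13.6 + 251×1.8) = 0.0026 mA.
I_C = β·I_B = 250×0.0026 = 0.649 mA, and I_E = (β+1)I_B = 0.652 mA.
V_CE = V_CC − I_C·R_C − I_E·R_E = 21 − 0.649×10 − 0.652×1.8 = 13.3 V.
V_CE = 13.3 V > 0.2 V confirms active-region operation.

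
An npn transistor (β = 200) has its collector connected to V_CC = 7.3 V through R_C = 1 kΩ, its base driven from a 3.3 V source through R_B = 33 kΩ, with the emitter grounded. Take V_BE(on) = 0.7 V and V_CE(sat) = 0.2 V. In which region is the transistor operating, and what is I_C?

Assume active: I_B = (3.3 − 0.7)/33 = 0.0788 mA, giving I_C = β·I_B = 15.8 mA.
But then V_CE = 7.3 − 15.8×1 = -8.46 V < V_CE(sat) = 0.2 V — impossible in the active region.
So the transistor is saturated. With V_CE = 0.2 V, I_C = (V_CC − 0.2)/R_C = 7.1/1 = 7.1 mA.
Check: β·I_B = 15.8 mA > I_C = 7.1 mA, confirming saturation.

saturation; I_C ≈ 7.1 mA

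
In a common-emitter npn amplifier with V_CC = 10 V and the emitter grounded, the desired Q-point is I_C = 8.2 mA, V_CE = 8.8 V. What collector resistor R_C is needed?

R_C ≈ 0.15 kΩ

Collector loop: V_CC = I_C·R_C + V_CE.
R_C = (V_CC − V_CE)/I_C = (10 − 8.8)/8.2 = 0.146 kΩ.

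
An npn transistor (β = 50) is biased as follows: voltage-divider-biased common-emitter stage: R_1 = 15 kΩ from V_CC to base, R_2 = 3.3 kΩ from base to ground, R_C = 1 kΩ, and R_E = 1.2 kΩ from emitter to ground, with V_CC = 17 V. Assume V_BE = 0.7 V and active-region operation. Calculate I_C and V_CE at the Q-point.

I_C ≈ 1.9 mA, V_CE ≈ 13 V

Thevenize the base divider: V_Th = V_CC·R_2/(R_1+R_2) = 17×3.3/18.3 = 3.07 V, R_Th = R_1‖R_2 = 2.7 kΩ.
Base-emitter loop: V_Th = I_B·R_Th + V_BE + (β+1)I_B·R_E, so I_B = (3.07 − 0.7) / (2.7 + 51×1.2) = 0.037 mA.
I_C = β·I_B = 50×0.037 = 1.85 mA, and I_E = (β+1)I_B = 1.89 mA.
V_CE = V_CC − I_C·R_C − I_E·R_E = 17 − 1.85×1 − 1.89×1.2 = 12.9 V.
V_CE = 12.9 V > 0.2 V confirms active-region operation.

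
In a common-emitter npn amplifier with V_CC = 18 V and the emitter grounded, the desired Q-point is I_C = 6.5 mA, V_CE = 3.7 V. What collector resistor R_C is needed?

R_C ≈ 2.2 kΩ

Collector loop: V_CC = I_C·R_C + V_CE.
R_C = (V_CC − V_CE)/I_C = (18 − 3.7)/6.5 = 2.2 kΩ.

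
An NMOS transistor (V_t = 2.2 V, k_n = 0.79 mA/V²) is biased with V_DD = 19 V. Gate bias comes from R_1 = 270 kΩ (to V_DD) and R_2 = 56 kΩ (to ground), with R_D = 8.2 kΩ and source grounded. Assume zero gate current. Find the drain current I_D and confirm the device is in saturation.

V_G = V_DD·R_2/(R_1+R_2) = 19×56/326 = 3.26 V. With the source grounded, V_GS = V_G = 3.26 V.
Assume saturation: I_D = (k_n/2)(V_GS − V_t)² = (0.79/2)×(3.26 − 2.2)² = 0.395×1.06² = 0.447 mA.
V_DS = V_DD − I_D·R_D = 19 − 0.447×8.2 = 15.3 V.
Saturation requires V_DS ≥ V_GS − V_t = 1.06 V; 15.3 ≥ 1.06 ✓.

I_D ≈ 0.45 mA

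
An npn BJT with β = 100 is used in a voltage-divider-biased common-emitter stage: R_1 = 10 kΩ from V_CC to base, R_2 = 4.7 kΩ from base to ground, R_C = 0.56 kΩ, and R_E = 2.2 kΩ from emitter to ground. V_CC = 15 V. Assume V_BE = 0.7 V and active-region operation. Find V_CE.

V_CE ≈ 9.9 V

Thevenize the base divider: V_Th = V_CC·R_2/(R_1+R_2) = 15×4.7/14.7 = 4.8 V, R_Th = R_1‖R_2 = 3.2 kΩ.
Base-emitter loop: V_Th = I_B·R_Th + V_BE + (β+1)I_B·R_E, so I_B = (4.8 − 0.7) / (3.2 + 101×2.2) = 0.0182 mA.
I_C = β·I_B = 100×0.0182 = 1.82 mA, and I_E = (β+1)I_B = 1.84 mA.
V_CE = V_CC − I_C·R_C − I_E·R_E = 15 − 1.82×0.56 − 1.84×2.2 = 9.94 V.
V_CE = 9.94 V > 0.2 V confirms active-region operation.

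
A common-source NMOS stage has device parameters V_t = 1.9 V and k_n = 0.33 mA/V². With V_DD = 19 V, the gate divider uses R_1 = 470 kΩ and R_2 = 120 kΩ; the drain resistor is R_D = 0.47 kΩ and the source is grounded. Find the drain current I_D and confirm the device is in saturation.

I_D ≈ 0.64 mA

V_G = V_DD·R_2/(R_1+R_2) = 19×120/590 = 3.86 V. With the source grounded, V_GS = V_G = 3.86 V.
Assume saturation: I_D = (k_n/2)(V_GS − V_t)² = (0.33/2)×(3.86 − 1.9)² = 0.165×1.96² = 0.637 mA.
V_DS = V_DD − I_D·R_D = 19 − 0.637×0.47 = 18.7 V.
Saturation requires V_DS ≥ V_GS − V_t = 1.96 V; 18.7 ≥ 1.96 ✓.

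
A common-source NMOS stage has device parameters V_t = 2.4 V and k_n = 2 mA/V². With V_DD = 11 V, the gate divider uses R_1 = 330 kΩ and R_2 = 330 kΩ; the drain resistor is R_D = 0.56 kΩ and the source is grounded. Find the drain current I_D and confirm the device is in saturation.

I_D ≈ 9.6 mA

V_G = V_DD·R_2/(R_1+R_2) = 11×330/660 = 5.5 V. With the source grounded, V_GS = V_G = 5.5 V.
Assume saturation: I_D = (k_n/2)(V_GS − V_t)² = (2/2)×(5.5 − 2.4)² = 1×3.1² = 9.61 mA.
V_DS = V_DD − I_D·R_D = 11 − 9.61×0.56 = 5.62 V.
Saturation requires V_DS ≥ V_GS − V_t = 3.1 V; 5.62 ≥ 3.1 ✓.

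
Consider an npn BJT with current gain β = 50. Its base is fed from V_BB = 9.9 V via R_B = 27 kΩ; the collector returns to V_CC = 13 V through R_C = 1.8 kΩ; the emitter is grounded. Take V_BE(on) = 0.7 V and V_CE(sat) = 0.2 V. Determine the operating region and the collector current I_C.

saturation; I_C ≈ 7.1 mA

Assume active: I_B = (9.9 − 0.7)/27 = 0.341 mA, giving I_C = β·I_B = 17 mA.
But then V_CE = 13 − 17×1.8 = -17.7 V < V_CE(sat) = 0.2 V — impossible in the active region.
So the transistor is saturated. With V_CE = 0.2 V, I_C = (V_CC − 0.2)/R_C = 12.8/1.8 = 7.11 mA.
Check: β·I_B = 17 mA > I_C = 7.11 mA, confirming saturation.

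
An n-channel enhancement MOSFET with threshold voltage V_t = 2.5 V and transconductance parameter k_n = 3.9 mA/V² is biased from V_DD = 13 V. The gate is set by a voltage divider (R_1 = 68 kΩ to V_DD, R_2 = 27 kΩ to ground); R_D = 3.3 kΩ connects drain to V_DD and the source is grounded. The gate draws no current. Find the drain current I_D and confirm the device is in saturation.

I_D ≈ 2.8 mA

V_G = V_DD·R_2/(R_1+R_2) = 13×27/95 = 3.69 V. With the source grounded, V_GS = V_G = 3.69 V.
Assume saturation: I_D = (k_n/2)(V_GS − V_t)² = (3.9/2)×(3.69 − 2.5)² = 1.95×1.19² = 2.78 mA.
V_DS = V_DD − I_D·R_D = 13 − 2.78×3.3 = 3.81 V.
Saturation requires V_DS ≥ V_GS − V_t = 1.19 V; 3.81 ≥ 1.19 ✓.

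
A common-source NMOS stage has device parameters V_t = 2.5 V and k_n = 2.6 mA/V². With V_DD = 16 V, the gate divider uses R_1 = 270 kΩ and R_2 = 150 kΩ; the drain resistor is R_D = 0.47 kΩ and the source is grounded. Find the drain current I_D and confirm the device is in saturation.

I_D ≈ 13 mA

V_G = V_DD·R_2/(R_1+R_2) = 16×150/420 = 5.71 V. With the source grounded, V_GS = V_G = 5.71 V.
Assume saturation: I_D = (k_n/2)(V_GS − V_t)² = (2.6/2)×(5.71 − 2.5)² = 1.3×3.21² = 13.4 mA.
V_DS = V_DD − I_D·R_D = 16 − 13.4×0.47 = 9.69 V.
Saturation requires V_DS ≥ V_GS − V_t = 3.21 V; 9.69 ≥ 3.21 ✓.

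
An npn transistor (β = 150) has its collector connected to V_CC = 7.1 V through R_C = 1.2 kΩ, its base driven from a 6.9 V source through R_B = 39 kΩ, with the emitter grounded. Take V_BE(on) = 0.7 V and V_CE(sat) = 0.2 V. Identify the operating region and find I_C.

Assume active: I_B = (6.9 − 0.7)/39 = 0.159 mA, giving I_C = β·I_B = 23.8 mA.
But then V_CE = 7.1 − 23.8×1.2 = -21.5 V < V_CE(sat) = 0.2 V — impossible in the active region.
So the transistor is saturated. With V_CE = 0.2 V, I_C = (V_CC − 0.2)/R_C = 6.9/1.2 = 5.75 mA.
Check: β·I_B = 23.8 mA > I_C = 5.75 mA, confirming saturation.

saturation; I_C ≈ 5.8 mA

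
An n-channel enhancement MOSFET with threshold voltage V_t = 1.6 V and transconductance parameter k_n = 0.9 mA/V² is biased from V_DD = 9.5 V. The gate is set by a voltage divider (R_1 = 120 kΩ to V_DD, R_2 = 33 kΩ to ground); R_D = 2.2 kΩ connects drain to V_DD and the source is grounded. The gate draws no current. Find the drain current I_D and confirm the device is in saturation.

V_G = V_DD·R_2/(R_1+R_2) = 9.5×33/153 = 2.05 V. With the source grounded, V_GS = V_G = 2.05 V.
Assume saturation: I_D = (k_n/2)(V_GS − V_t)² = (0.9/2)×(2.05 − 1.6)² = 0.45×0.449² = 0.0907 mA.
V_DS = V_DD − I_D·R_D = 9.5 − 0.0907×2.2 = 9.3 V.
Saturation requires V_DS ≥ V_GS − V_t = 0.449 V; 9.3 ≥ 0.449 ✓.

I_D ≈ 0.091 mA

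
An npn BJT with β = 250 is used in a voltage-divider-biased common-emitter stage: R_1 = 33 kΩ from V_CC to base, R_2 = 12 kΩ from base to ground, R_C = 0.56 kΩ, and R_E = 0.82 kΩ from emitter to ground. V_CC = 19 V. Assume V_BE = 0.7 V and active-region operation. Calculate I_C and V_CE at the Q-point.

Thevenize the base divider: V_Th = V_CC·R_2/(R_1+R_2) = 19×12/45 = 5.07 V, R_Th = R_1‖R_2 = 8.8 kΩ.
Base-emitter loop: V_Th = I_B·R_Th + V_BE + (β+1)I_B·R_E, so I_B = (5.07 − 0.7) / (8.8 + 251×0.82) = 0.0203 mA.
I_C = β·I_B = 250×0.0203 = 5.09 mA, and I_E = (β+1)I_B = 5.11 mA.
V_CE = V_CC − I_C·R_C − I_E·R_E = 19 − 5.09×0.56 − 5.11×0.82 = 12 V.
V_CE = 12 V > 0.2 V confirms active-region operation.

I_C ≈ 5.1 mA, V_CE ≈ 12 V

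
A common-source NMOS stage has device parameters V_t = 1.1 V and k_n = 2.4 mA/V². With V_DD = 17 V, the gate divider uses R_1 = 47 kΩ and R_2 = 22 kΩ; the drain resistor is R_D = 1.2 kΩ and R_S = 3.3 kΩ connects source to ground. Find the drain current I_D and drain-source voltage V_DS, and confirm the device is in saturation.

I_D ≈ 1 mA, V_DS ≈ 12 V

V_G = V_DD·R_2/(R_1+R_2) = 17×22/69 = 5.42 V.
Assume saturation: I_D = (k_n/2)(V_GS − V_t)² with V_GS = V_G − I_D·R_S = 5.42 − 3.3·I_D.
Substituting gives 13.1·I_D² − 35.2·I_D + 22.4 = 0, with roots I_D = 1.03 or 1.67 mA.
The root I_D = 1.67 mA gives V_GS = -0.0784 V ≤ V_t, so take I_D = 1.03 mA.
Then V_GS = 2.03 V and V_DS = V_DD − I_D(R_D+R_S) = 17 − 1.03×4.5 = 12.4 V.
Saturation requires V_DS ≥ V_GS − V_t = 0.926 V; 12.4 ≥ 0.926 ✓.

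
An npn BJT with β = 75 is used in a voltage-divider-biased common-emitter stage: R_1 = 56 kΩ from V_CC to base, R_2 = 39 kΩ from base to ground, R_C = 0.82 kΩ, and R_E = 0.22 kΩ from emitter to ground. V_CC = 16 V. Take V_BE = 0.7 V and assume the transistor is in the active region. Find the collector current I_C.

Thevenize the base divider: V_Th = V_CC·R_2/(R_1+R_2) = 16×39/95 = 6.57 V, R_Th = R_1‖R_2 = 23 kΩ.
Base-emitter loop: V_Th = I_B·R_Th + V_BE + (β+1)I_B·R_E, so I_B = (6.57 − 0.7) / (23 + 76×0.22) = 0.148 mA.
I_C = β·I_B = 75×0.148 = 11.1 mA, and I_E = (β+1)I_B = 11.2 mA.
V_CE = V_CC − I_C·R_C − I_E·R_E = 16 − 11.1×0.82 − 11.2×0.22 = 4.44 V.
V_CE = 4.44 V > 0.2 V confirms active-region operation.

I_C ≈ 11 mA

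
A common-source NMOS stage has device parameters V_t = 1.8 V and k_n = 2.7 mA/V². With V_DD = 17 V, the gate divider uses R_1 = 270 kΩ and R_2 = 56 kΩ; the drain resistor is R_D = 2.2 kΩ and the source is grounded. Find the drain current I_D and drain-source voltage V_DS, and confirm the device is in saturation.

V_G = V_DD·R_2/(R_1+R_2) = 17×56/326 = 2.92 V. With the source grounded, V_GS = V_G = 2.92 V.
Assume saturation: I_D = (k_n/2)(V_GS − V_t)² = (2.7/2)×(2.92 − 1.8)² = 1.35×1.12² = 1.69 mA.
V_DS = V_DD − I_D·R_D = 17 − 1.69×2.2 = 13.3 V.
Saturation requires V_DS ≥ V_GS − V_t = 1.12 V; 13.3 ≥ 1.12 ✓.

I_D ≈ 1.7 mA, V_DS ≈ 13 V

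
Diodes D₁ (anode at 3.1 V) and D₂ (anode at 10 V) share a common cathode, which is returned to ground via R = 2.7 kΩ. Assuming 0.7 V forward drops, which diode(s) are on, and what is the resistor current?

Only D₂ conducts; I_R ≈ 3.4 mA

Assume both conduct. Then node N would need to be at both 3.1−0.7 = 2.4 V and 10−0.7 = 9.3 V, which is impossible.
Assume only D₂ conducts: V_N = 10 − 0.7 = 9.3 V, so I_R = 9.3/2.7 = 3.44 mA.
Check D₁: its anode-to-cathode voltage is 3.1 − 9.3 = -6.2 V < 0.7 V, so it is off. The assumption is consistent.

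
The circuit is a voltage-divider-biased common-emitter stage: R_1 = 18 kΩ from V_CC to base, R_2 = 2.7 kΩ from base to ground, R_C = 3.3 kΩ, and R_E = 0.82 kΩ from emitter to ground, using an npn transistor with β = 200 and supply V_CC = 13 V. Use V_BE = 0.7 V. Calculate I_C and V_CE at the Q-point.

I_C ≈ 1.2 mA, V_CE ≈ 8.1 V

Thevenize the base divider: V_Th = V_CC·R_2/(R_1+R_2) = 13×2.7/20.7 = 1.7 V, R_Th = R_1‖R_2 = 2.35 kΩ.
Base-emitter loop: V_Th = I_B·R_Th + V_BE + (β+1)I_B·R_E, so I_B = (1.7 − 0.7) / (2.35 + 201×0.82) = 0.00596 mA.
I_C = β·I_B = 200×0.00596 = 1.19 mA, and I_E = (β+1)I_B = 1.2 mA.
V_CE = V_CC − I_C·R_C − I_E·R_E = 13 − 1.19×3.3 − 1.2×0.82 = 8.09 V.
V_CE = 8.09 V > 0.2 V confirms active-region operation.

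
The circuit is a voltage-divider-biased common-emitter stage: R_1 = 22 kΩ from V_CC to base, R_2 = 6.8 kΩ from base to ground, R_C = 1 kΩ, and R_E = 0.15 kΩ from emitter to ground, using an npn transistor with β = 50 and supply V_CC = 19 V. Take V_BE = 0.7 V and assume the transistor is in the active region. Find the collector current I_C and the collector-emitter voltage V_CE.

Thevenize the base divider: V_Th = V_CC·R_2/(R_1+R_2) = 19×6.8/28.8 = 4.49 V, R_Th = R_1‖R_2 = 5.19 kΩ.
Base-emitter loop: V_Th = I_B·R_Th + V_BE + (β+1)I_B·R_E, so I_B = (4.49 − 0.7) / (5.19 + 51×0.15) = 0.295 mA.
I_C = β·I_B = 50×0.295 = 14.7 mA, and I_E = (β+1)I_B = 15 mA.
V_CE = V_CC − I_C·R_C − I_E·R_E = 19 − 14.7×1 − 15×0.15 = 2.01 V.
V_CE = 2.01 V > 0.2 V confirms active-region operation.

I_C ≈ 15 mA, V_CE ≈ 2 V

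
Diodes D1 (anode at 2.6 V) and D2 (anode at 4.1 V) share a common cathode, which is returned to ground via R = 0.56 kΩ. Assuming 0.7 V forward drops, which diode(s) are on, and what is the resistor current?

Assume both conduct. Then node N would need to be at both 2.6−0.7 = 1.9 V and 4.1−0.7 = 3.4 V, which is impossible.
Assume only D2 conducts: V_N = 4.1 − 0.7 = 3.4 V, so I_R = 3.4/0.56 = 6.07 mA.
Check D1: its anode-to-cathode voltage is 2.6 − 3.4 = -0.8 V < 0.7 V, so it is off. The assumption is consistent.

Only D2 conducts; I_R ≈ 6.1 mA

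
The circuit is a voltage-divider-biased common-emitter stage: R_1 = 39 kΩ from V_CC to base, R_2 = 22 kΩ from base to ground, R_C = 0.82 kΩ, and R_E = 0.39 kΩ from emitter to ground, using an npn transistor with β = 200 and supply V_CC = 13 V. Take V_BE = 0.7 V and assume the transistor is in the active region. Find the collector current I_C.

I_C ≈ 8.6 mA

Thevenize the base divider: V_Th = V_CC·R_2/(R_1+R_2) = 13×22/61 = 4.69 V, R_Th = R_1‖R_2 = 14.1 kΩ.
Base-emitter loop: V_Th = I_B·R_Th + V_BE + (β+1)I_B·R_E, so I_B = (4.69 − 0.7) / (14.1 + 201×0.39) = 0.0431 mA.
I_C = β·I_B = 200×0.0431 = 8.63 mA, and I_E = (β+1)I_B = 8.67 mA.
V_CE = V_CC − I_C·R_C − I_E·R_E = 13 − 8.63×0.82 − 8.67×0.39 = 2.54 V.
V_CE = 2.54 V > 0.2 V confirms active-region operation.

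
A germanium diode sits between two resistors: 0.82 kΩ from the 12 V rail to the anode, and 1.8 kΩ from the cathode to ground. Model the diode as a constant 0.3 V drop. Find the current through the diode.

The two resistors are in series with the diode, so KVL gives 12 = I·0.82 + 0.3 + I·1.8.
I = (12 − 0.3) / (0.82 + 1.8) kΩ = 11.7 / 2.62 = 4.47 mA.

I ≈ 4.5 mA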